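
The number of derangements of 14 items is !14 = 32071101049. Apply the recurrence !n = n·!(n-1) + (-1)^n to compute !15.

!15 = 15·32071101049 - 1 = 481066515734.

481066515734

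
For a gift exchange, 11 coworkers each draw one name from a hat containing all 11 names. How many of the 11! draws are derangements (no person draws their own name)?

14684570

!11 is the nearest integer to 11!/e.
11! = 39916800, and 39916800/e ≈ 14684570.08, so !11 = 14684570.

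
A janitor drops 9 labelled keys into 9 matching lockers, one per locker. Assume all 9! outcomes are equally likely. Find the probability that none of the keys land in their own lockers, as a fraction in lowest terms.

16687/45360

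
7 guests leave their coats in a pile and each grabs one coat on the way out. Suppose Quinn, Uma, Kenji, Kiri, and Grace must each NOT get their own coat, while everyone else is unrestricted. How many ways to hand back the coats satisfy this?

2428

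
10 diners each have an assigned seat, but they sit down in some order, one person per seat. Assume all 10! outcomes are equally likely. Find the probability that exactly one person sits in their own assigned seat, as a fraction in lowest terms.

Favorable outcomes: C(10,1)·!9 = 10·133496 = 1334960.
Total outcomes: 10! = 3628800.
Probability = 1334960/3628800 = 16687/45360.

16687/45360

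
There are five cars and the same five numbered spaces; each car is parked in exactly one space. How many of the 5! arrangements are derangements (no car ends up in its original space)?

The subfactorial !5 = [5!/e] (nearest integer).
5! = 120, and 120/e ≈ 44.15, so !5 = 44.

44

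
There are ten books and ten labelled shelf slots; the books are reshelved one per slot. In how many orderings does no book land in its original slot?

1334961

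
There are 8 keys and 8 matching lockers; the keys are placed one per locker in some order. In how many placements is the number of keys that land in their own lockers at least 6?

29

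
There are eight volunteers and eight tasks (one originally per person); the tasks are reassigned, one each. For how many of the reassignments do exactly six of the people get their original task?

28

Pick the 6 fixed positions: C(8,6) = 28 ways.
The remaining 2 must be deranged: !2 = 1.
Total: 28 × 1 = 28.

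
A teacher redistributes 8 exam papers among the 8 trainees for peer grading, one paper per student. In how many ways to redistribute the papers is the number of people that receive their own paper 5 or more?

141

# with exactly i fixed is C(8,i)·!(8-i); sum over i=5..8:
  i=5: C(8,5)·!3 = 56·2 = 112
  i=6: C(8,6)·!2 = 28·1 = 28
  i=7: C(8,7)·!1 = 8·0 = 0
  i=8: C(8,8)·!0 = 1·1 = 1
Total = 141.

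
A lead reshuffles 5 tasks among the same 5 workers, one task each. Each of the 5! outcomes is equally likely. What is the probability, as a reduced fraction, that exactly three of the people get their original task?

Favorable outcomes: C(5,3)·!2 = 10·1 = 10.
Total outcomes: 5! = 120.
Probability = 10/120 = 1/12.

1/12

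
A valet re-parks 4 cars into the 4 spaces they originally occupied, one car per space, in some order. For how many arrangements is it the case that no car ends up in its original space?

9

The number of derangements of 4 is !4 = Σ_{k=0}^{4} (-1)^k·4!/k!
= 4! - 4!/1! + 4!/2! - 4!/3! + 4!/4!
= 24 - 24 + 12 - 4 + 1
= 9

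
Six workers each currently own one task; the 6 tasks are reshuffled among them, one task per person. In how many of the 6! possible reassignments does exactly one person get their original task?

264

Choose which one of the 6 is fixed: C(6,1) = 6.
The other 5 form a derangement: !5 = 44.
Total: 6 × 44 = 264.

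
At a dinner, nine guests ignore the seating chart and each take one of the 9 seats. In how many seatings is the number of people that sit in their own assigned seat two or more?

95887

Sum C(9,i)·!(9-i) for i = 2..9:
  i=2: C(9,2)·!7 = 36·1854 = 66744
  i=3: C(9,3)·!6 = 84·265 = 22260
  i=4: C(9,4)·!5 = 126·44 = 5544
  i=5: C(9,5)·!4 = 126·9 = 1134
  i=6: C(9,6)·!3 = 84·2 = 168
  i=7: C(9,7)·!2 = 36·1 = 36
  i=8: C(9,8)·!1 = 9·0 = 0
  i=9: C(9,9)·!0 = 1·1 = 1
Total = 95887.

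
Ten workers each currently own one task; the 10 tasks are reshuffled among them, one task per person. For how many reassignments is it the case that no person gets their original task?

1334961

Use !n = (n-1)(!(n-1) + !(n-2)).
!10 = 9·(133496 + 14833) = 9·148329 = 1334961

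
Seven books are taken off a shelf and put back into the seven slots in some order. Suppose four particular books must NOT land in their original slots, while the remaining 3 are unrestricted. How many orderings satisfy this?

2790

Inclusion-exclusion on the 4 forbidden self-matches:
Σ_{j=0}^{4} (-1)^j C(4,j)(7-j)!
= C(4,0)·7! - C(4,1)·6! + C(4,2)·5! - C(4,3)·4! + C(4,4)·3!
= 5040 - 2880 + 720 - 96 + 6
= 2790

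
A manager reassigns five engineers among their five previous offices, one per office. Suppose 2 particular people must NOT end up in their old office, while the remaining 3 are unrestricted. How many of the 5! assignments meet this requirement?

78

Inclusion-exclusion on the 2 forbidden self-matches:
Σ_{j=0}^{2} (-1)^j C(2,j)(5-j)!
= C(2,0)·5! - C(2,1)·4! + C(2,2)·3!
= 120 - 48 + 6
= 78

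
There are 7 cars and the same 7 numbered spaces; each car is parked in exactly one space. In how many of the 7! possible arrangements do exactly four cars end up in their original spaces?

70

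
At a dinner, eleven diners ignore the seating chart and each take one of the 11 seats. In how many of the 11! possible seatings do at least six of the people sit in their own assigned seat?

23684

# with exactly i fixed is C(11,i)·!(11-i); sum over i=6..11:
  i=6: C(11,6)·!5 = 462·44 = 20328
  i=7: C(11,7)·!4 = 330·9 = 2970
  i=8: C(11,8)·!3 = 165·2 = 330
  i=9: C(11,9)·!2 = 55·1 = 55
  i=10: C(11,10)·!1 = 11·0 = 0
  i=11: C(11,11)·!0 = 1·1 = 1
Total = 23684.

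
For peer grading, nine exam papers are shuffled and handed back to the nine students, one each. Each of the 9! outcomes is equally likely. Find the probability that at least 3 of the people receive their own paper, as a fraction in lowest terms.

29143/362880

Favorable outcomes: Σ_{i≥3} C(9,i)·!(9-i) = 84·265 + 126·44 + 126·9 + 84·2 + 36·1 + 9·0 + 1·1 = 29143.
Total outcomes: 9! = 362880.
Probability = 29143/362880 = 29143/362880.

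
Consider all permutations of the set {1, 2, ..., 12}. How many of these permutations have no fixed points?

Use !n = n·!(n-1) + (-1)^n.
!12 = 12·14684570 + 1 = 176214841

176214841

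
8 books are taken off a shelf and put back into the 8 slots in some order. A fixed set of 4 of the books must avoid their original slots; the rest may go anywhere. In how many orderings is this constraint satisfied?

24024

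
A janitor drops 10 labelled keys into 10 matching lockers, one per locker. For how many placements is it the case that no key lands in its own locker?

1334961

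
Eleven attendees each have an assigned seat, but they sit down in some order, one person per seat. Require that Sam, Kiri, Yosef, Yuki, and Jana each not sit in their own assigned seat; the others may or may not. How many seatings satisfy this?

25022880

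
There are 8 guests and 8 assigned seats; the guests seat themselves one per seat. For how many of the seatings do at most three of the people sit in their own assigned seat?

39549

Sum C(8,i)·!(8-i) for i = 0..3:
  i=0: C(8,0)·!8 = 1·14833 = 14833
  i=1: C(8,1)·!7 = 8·1854 = 14832
  i=2: C(8,2)·!6 = 28·265 = 7420
  i=3: C(8,3)·!5 = 56·44 = 2464
Total = 39549.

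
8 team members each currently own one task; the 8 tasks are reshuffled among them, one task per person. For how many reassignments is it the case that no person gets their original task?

!8 = 8! · Σ_{k=0}^{8} (-1)^k/k!
= 8! - 8!/1! + 8!/2! - 8!/3! + 8!/4! - 8!/5! + 8!/6! - 8!/7! + 8!/8!
= 40320 - 40320 + 20160 - 6720 + 1680 - 336 + 56 - 8 + 1
= 14833

14833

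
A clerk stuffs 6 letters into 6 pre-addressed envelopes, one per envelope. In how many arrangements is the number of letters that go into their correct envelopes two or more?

191

# with exactly i fixed is C(6,i)·!(6-i); sum over i=2..6:
  i=2: C(6,2)·!4 = 15·9 = 135
  i=3: C(6,3)·!3 = 20·2 = 40
  i=4: C(6,4)·!2 = 15·1 = 15
  i=5: C(6,5)·!1 = 6·0 = 0
  i=6: C(6,6)·!0 = 1·1 = 1
Total = 191.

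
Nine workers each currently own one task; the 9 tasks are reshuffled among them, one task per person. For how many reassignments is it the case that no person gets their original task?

!9 is the nearest integer to 9!/e.
9! = 362880, and 362880/e ≈ 133496.09, so !9 = 133496.

133496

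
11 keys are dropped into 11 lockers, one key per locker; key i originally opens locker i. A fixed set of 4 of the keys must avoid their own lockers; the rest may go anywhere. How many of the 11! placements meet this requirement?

Let A_j be the event that the j-th constrained one is fixed. By inclusion-exclusion over the 4 events:
Σ_{j=0}^{4} (-1)^j C(4,j)(11-j)!
= C(4,0)·11! - C(4,1)·10! + C(4,2)·9! - C(4,3)·8! + C(4,4)·7!
= 39916800 - 14515200 + 2177280 - 161280 + 5040
= 27422640

27422640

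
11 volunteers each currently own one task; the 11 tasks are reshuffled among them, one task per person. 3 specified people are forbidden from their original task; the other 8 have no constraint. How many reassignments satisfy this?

30078720

Let A_j be the event that the j-th constrained one is fixed. By inclusion-exclusion over the 3 events:
Σ_{j=0}^{3} (-1)^j C(3,j)(11-j)!
= C(3,0)·11! - C(3,1)·10! + C(3,2)·9! - C(3,3)·8!
= 39916800 - 10886400 + 1088640 - 40320
= 30078720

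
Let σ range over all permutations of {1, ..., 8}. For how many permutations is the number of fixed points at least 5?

141

Sum C(8,i)·!(8-i) for i = 5..8:
  i=5: C(8,5)·!3 = 56·2 = 112
  i=6: C(8,6)·!2 = 28·1 = 28
  i=7: C(8,7)·!1 = 8·0 = 0
  i=8: C(8,8)·!0 = 1·1 = 1
Total = 141.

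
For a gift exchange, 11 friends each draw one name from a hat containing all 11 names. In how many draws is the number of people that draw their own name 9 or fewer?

Sum C(11,i)·!(11-i) for i = 0..9:
  i=0: C(11,0)·!11 = 1·14684570 = 14684570
  i=1: C(11,1)·!10 = 11·1334961 = 14684571
  i=2: C(11,2)·!9 = 55·133496 = 7342280
  i=3: C(11,3)·!8 = 165·14833 = 2447445
  i=4: C(11,4)·!7 = 330·1854 = 611820
  i=5: C(11,5)·!6 = 462·265 = 122430
  i=6: C(11,6)·!5 = 462·44 = 20328
  i=7: C(11,7)·!4 = 330·9 = 2970
  i=8: C(11,8)·!3 = 165·2 = 330
  i=9: C(11,9)·!2 = 55·1 = 55
Total = 39916799.

39916799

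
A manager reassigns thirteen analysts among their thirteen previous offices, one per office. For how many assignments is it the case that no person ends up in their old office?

2290792932

The subfactorial !13 = [13!/e] (nearest integer).
13! = 6227020800, and 6227020800/e ≈ 2290792932.07, so !13 = 2290792932.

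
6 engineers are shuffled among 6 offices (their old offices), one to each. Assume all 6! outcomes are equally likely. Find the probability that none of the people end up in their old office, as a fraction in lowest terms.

53/144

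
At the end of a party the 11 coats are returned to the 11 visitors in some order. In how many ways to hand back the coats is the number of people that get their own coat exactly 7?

2970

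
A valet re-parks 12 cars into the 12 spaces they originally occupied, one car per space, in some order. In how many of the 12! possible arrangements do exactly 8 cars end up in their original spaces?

4455

Pick the 8 fixed positions: C(12,8) = 495 ways.
The remaining 4 must be deranged: !4 = 9.
Total: 495 × 9 = 4455.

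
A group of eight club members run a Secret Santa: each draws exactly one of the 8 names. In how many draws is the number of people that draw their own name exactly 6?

Choose which 6 of the 8 are fixed: C(8,6) = 28.
The other 2 form a derangement: !2 = 1.
Total: 28 × 1 = 28.

28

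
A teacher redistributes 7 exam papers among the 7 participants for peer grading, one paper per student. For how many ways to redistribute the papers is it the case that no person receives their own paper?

1854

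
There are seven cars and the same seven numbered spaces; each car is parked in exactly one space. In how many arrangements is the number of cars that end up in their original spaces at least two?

1331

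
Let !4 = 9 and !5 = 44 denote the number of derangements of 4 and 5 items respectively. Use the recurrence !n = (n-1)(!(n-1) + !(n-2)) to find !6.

265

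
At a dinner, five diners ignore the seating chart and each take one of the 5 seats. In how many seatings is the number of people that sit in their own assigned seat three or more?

# with exactly i fixed is C(5,i)·!(5-i); sum over i=3..5:
  i=3: C(5,3)·!2 = 10·1 = 10
  i=4: C(5,4)·!1 = 5·0 = 0
  i=5: C(5,5)·!0 = 1·1 = 1
Total = 11.

11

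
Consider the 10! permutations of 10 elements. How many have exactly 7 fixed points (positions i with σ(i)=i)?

240

Choose which 7 of the 10 are fixed: C(10,7) = 120.
The other 3 form a derangement: !3 = 2.
Total: 120 × 2 = 240.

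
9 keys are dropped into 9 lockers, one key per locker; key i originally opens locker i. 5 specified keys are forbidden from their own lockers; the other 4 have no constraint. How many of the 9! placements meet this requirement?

Let A_j be the event that the j-th constrained one is fixed. By inclusion-exclusion over the 5 events:
Σ_{j=0}^{5} (-1)^j C(5,j)(9-j)!
= C(5,0)·9! - C(5,1)·8! + C(5,2)·7! - C(5,3)·6! + C(5,4)·5! - C(5,5)·4!
= 362880 - 201600 + 50400 - 7200 + 600 - 24
= 205056

205056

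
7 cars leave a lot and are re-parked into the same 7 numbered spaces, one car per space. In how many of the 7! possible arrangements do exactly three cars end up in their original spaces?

Pick the 3 fixed positions: C(7,3) = 35 ways.
The remaining 4 must be deranged: !4 = 9.
Total: 35 × 9 = 315.

315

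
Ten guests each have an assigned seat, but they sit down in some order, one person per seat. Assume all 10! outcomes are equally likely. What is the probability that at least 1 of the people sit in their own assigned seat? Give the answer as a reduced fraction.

Favorable outcomes: Σ_{i≥1} C(10,i)·!(10-i) = 10·133496 + 45·14833 + 120·1854 + 210·265 + 252·44 + 210·9 + 120·2 + 45·1 + 10·0 + 1·1 = 2293839.
Total outcomes: 10! = 3628800.
Probability = 2293839/3628800 = 28319/44800.

28319/44800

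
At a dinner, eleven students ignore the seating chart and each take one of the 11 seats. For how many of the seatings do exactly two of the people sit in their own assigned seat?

Choose which 2 of the 11 are fixed: C(11,2) = 55.
The remaining 9 must be deranged: !9 = 133496.
Total: 55 × 133496 = 7342280.

7342280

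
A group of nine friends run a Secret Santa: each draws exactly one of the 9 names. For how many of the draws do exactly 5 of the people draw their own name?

1134

Choose which 5 of the 9 are fixed: C(9,5) = 126.
The remaining 4 must be deranged: !4 = 9.
Total: 126 × 9 = 1134.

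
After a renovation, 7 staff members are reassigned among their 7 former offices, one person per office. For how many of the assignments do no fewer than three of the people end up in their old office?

# with exactly i fixed is C(7,i)·!(7-i); sum over i=3..7:
  i=3: C(7,3)·!4 = 35·9 = 315
  i=4: C(7,4)·!3 = 35·2 = 70
  i=5: C(7,5)·!2 = 21·1 = 21
  i=6: C(7,6)·!1 = 7·0 = 0
  i=7: C(7,7)·!0 = 1·1 = 1
Total = 407.

407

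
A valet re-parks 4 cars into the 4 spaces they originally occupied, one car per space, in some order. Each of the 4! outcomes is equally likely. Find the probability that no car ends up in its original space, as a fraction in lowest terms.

3/8

Favorable outcomes: !4 = 9.
Total outcomes: 4! = 24.
Probability = 9/24 = 3/8.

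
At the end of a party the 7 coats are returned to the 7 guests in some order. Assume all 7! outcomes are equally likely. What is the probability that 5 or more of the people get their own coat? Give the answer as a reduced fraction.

Favorable outcomes: Σ_{i≥5} C(7,i)·!(7-i) = 21·1 + 7·0 + 1·1 = 22.
Total outcomes: 7! = 5040.
Probability = 22/5040 = 11/2520.

11/2520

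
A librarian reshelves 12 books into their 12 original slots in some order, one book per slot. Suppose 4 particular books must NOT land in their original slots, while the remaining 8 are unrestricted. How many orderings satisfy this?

Inclusion-exclusion on the 4 forbidden self-matches:
Σ_{j=0}^{4} (-1)^j C(4,j)(12-j)!
= C(4,0)·12! - C(4,1)·11! + C(4,2)·10! - C(4,3)·9! + C(4,4)·8!
= 479001600 - 159667200 + 21772800 - 1451520 + 40320
= 339696000

339696000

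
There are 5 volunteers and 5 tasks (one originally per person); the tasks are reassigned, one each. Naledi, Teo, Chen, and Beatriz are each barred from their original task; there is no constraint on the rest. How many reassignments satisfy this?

53

Inclusion-exclusion on the 4 forbidden self-matches:
Σ_{j=0}^{4} (-1)^j C(4,j)(5-j)!
= C(4,0)·5! - C(4,1)·4! + C(4,2)·3! - C(4,3)·2! + C(4,4)·1!
= 120 - 96 + 36 - 8 + 1
= 53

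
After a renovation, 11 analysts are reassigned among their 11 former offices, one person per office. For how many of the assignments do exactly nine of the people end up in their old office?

55

Pick the 9 fixed positions: C(11,9) = 55 ways.
The other 2 form a derangement: !2 = 1.
Total: 55 × 1 = 55.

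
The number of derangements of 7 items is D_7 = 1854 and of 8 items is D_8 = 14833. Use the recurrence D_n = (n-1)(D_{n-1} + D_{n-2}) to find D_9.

D_9 = (9-1)·(D_8 + D_7) = 8·(14833 + 1854) = 8·16687 = 133496.

133496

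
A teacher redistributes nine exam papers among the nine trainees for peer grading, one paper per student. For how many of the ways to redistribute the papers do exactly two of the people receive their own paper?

Choose which 2 of the 9 are fixed: C(9,2) = 36.
The other 7 form a derangement: !7 = 1854.
Total: 36 × 1854 = 66744.

66744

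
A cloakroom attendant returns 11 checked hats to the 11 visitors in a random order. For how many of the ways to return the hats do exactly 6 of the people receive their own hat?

20328

Choose which 6 of the 11 are fixed: C(11,6) = 462.
The other 5 form a derangement: !5 = 44.
Total: 462 × 44 = 20328.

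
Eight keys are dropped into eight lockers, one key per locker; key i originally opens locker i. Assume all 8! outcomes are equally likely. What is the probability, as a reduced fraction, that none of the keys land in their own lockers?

2119/5760

Favorable outcomes: !8 = 14833.
Total outcomes: 8! = 40320.
Probability = 14833/40320 = 2119/5760.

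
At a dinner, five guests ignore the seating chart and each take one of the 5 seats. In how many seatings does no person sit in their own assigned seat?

Recurrence: !5 = 5·!4 + (-1)^5.
!5 = 5·9 - 1 = 44

44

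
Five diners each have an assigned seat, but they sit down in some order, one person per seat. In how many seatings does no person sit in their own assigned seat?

44

The number of derangements of 5 is !5 = Σ_{k=0}^{5} (-1)^k·5!/k!
= 5! - 5!/1! + 5!/2! - 5!/3! + 5!/4! - 5!/5!
= 120 - 120 + 60 - 20 + 5 - 1
= 44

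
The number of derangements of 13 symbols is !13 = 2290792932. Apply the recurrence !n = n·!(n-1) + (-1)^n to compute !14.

32071101049

!14 = 14·2290792932 + 1 = 32071101049.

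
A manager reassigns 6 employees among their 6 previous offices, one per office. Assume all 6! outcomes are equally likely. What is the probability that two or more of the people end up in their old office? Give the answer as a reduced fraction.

Favorable outcomes: Σ_{i≥2} C(6,i)·!(6-i) = 15·9 + 20·2 + 15·1 + 6·0 + 1·1 = 191.
Total outcomes: 6! = 720.
Probability = 191/720 = 191/720.

191/720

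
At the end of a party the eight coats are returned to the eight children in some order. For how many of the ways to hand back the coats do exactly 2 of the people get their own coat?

7420

Choose which 2 of the 8 are fixed: C(8,2) = 28.
The remaining 6 must be deranged: !6 = 265.
Total: 28 × 265 = 7420.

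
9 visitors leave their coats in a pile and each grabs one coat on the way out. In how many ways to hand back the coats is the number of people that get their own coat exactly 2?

66744

Pick the 2 fixed positions: C(9,2) = 36 ways.
The other 7 form a derangement: !7 = 1854.
Total: 36 × 1854 = 66744.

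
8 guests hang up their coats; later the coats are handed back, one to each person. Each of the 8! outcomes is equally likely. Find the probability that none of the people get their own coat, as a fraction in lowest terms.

Favorable outcomes: !8 = 14833.
Total outcomes: 8! = 40320.
Probability = 14833/40320 = 2119/5760.

2119/5760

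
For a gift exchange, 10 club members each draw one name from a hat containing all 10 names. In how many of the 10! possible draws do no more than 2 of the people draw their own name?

3337406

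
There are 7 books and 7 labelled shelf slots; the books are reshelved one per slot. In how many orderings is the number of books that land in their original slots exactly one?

Choose which one of the 7 is fixed: C(7,1) = 7.
The other 6 form a derangement: !6 = 265.
Total: 7 × 265 = 1855.

1855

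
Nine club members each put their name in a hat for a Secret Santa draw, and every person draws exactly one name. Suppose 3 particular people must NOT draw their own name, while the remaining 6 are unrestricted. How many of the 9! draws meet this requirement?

256320

Let A_j be the event that the j-th constrained one is fixed. By inclusion-exclusion over the 3 events:
Σ_{j=0}^{3} (-1)^j C(3,j)(9-j)!
= C(3,0)·9! - C(3,1)·8! + C(3,2)·7! - C(3,3)·6!
= 362880 - 120960 + 15120 - 720
= 256320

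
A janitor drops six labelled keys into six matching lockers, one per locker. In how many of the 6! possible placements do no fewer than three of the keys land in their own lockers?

56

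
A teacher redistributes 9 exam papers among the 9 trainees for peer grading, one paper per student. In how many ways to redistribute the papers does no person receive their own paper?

133496

The number of derangements of 9 is !9 = Σ_{k=0}^{9} (-1)^k·9!/k!
= 9! - 9!/1! + 9!/2! - 9!/3! + 9!/4! - 9!/5! + 9!/6! - 9!/7! + 9!/8! - 9!/9!
= 362880 - 362880 + 181440 - 60480 + 15120 - 3024 + 504 - 72 + 9 - 1
= 133496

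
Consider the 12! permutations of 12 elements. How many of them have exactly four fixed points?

Pick the 4 fixed positions: C(12,4) = 495 ways.
The remaining 8 must be deranged: !8 = 14833.
Total: 495 × 14833 = 7342335.

7342335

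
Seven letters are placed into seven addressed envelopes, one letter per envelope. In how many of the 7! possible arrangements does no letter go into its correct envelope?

1854

!7 is the nearest integer to 7!/e.
7! = 5040, and 5040/e ≈ 1854.11, so !7 = 1854.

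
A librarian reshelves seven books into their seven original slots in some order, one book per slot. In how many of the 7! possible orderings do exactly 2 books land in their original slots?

924

Pick the 2 fixed positions: C(7,2) = 21 ways.
The remaining 5 must be deranged: !5 = 44.
Total: 21 × 44 = 924.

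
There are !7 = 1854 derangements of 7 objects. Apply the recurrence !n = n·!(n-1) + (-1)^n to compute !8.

!8 = 8·1854 + 1 = 14833.

14833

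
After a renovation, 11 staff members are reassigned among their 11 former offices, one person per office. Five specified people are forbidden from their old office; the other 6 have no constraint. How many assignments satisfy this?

Inclusion-exclusion on the 5 forbidden self-matches:
Σ_{j=0}^{5} (-1)^j C(5,j)(11-j)!
= C(5,0)·11! - C(5,1)·10! + C(5,2)·9! - C(5,3)·8! + C(5,4)·7! - C(5,5)·6!
= 39916800 - 18144000 + 3628800 - 403200 + 25200 - 720
= 25022880

25022880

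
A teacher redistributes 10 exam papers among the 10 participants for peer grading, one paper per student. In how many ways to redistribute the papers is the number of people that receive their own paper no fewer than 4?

Sum C(10,i)·!(10-i) for i = 4..10:
  i=4: C(10,4)·!6 = 210·265 = 55650
  i=5: C(10,5)·!5 = 252·44 = 11088
  i=6: C(10,6)·!4 = 210·9 = 1890
  i=7: C(10,7)·!3 = 120·2 = 240
  i=8: C(10,8)·!2 = 45·1 = 45
  i=9: C(10,9)·!1 = 10·0 = 0
  i=10: C(10,10)·!0 = 1·1 = 1
Total = 68914.

68914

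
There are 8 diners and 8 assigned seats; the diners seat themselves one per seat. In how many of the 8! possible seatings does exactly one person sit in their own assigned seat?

14832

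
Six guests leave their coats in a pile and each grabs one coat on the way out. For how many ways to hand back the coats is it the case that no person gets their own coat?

Use !n = (n-1)(!(n-1) + !(n-2)).
!6 = 5·(44 + 9) = 5·53 = 265

265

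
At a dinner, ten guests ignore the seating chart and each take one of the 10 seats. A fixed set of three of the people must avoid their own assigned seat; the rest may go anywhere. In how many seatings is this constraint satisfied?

2656080

Inclusion-exclusion on the 3 forbidden self-matches:
Σ_{j=0}^{3} (-1)^j C(3,j)(10-j)!
= C(3,0)·10! - C(3,1)·9! + C(3,2)·8! - C(3,3)·7!
= 3628800 - 1088640 + 120960 - 5040
= 2656080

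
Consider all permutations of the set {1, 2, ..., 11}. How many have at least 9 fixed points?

Sum C(11,i)·!(11-i) for i = 9..11:
  i=9: C(11,9)·!2 = 55·1 = 55
  i=10: C(11,10)·!1 = 11·0 = 0
  i=11: C(11,11)·!0 = 1·1 = 1
Total = 56.

56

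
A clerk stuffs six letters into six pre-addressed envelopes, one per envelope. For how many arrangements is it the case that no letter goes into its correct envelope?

265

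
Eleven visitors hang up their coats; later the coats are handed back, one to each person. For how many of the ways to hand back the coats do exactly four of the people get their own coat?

Choose which 4 of the 11 are fixed: C(11,4) = 330.
The remaining 7 must be deranged: !7 = 1854.
Total: 330 × 1854 = 611820.

611820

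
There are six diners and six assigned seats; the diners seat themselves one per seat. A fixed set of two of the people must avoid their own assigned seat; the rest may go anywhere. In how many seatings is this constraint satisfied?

504

Inclusion-exclusion on the 2 forbidden self-matches:
Σ_{j=0}^{2} (-1)^j C(2,j)(6-j)!
= C(2,0)·6! - C(2,1)·5! + C(2,2)·4!
= 720 - 240 + 24
= 504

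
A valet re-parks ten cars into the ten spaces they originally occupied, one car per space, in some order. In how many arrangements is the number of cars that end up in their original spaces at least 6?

2176

Sum C(10,i)·!(10-i) for i = 6..10:
  i=6: C(10,6)·!4 = 210·9 = 1890
  i=7: C(10,7)·!3 = 120·2 = 240
  i=8: C(10,8)·!2 = 45·1 = 45
  i=9: C(10,9)·!1 = 10·0 = 0
  i=10: C(10,10)·!0 = 1·1 = 1
Total = 2176.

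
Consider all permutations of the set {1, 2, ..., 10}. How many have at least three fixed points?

Sum C(10,i)·!(10-i) for i = 3..10:
  i=3: C(10,3)·!7 = 120·1854 = 222480
  i=4: C(10,4)·!6 = 210·265 = 55650
  i=5: C(10,5)·!5 = 252·44 = 11088
  i=6: C(10,6)·!4 = 210·9 = 1890
  i=7: C(10,7)·!3 = 120·2 = 240
  i=8: C(10,8)·!2 = 45·1 = 45
  i=9: C(10,9)·!1 = 10·0 = 0
  i=10: C(10,10)·!0 = 1·1 = 1
Total = 291394.

291394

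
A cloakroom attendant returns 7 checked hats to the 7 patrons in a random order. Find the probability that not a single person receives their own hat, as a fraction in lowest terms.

103/280

Favorable outcomes: !7 = 1854.
Total outcomes: 7! = 5040.
Probability = 1854/5040 = 103/280.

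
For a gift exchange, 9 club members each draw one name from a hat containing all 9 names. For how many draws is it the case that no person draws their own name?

133496

By inclusion-exclusion, !9 = Σ (-1)^k · 9!/k! for k=0..9
= 9! - 9!/1! + 9!/2! - 9!/3! + 9!/4! - 9!/5! + 9!/6! - 9!/7! + 9!/8! - 9!/9!
= 362880 - 362880 + 181440 - 60480 + 15120 - 3024 + 504 - 72 + 9 - 1
= 133496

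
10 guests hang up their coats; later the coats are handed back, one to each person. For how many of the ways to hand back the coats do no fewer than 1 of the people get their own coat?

2293839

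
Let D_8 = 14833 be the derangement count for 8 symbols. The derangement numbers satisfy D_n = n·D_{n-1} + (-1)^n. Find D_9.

133496

D_9 = 9·14833 - 1 = 133496.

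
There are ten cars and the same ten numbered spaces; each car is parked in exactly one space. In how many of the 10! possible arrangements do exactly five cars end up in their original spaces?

11088

Pick the 5 fixed positions: C(10,5) = 252 ways.
The remaining 5 must be deranged: !5 = 44.
Total: 252 × 44 = 11088.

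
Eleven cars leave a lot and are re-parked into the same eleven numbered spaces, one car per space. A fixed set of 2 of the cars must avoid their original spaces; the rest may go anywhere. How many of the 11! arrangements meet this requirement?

33022080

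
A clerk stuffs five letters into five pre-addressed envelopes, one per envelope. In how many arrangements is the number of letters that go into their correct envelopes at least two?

31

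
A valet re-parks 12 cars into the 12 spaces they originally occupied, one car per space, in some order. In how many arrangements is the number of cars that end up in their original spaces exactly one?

Pick the single fixed position: C(12,1) = 12 ways.
The remaining 11 must be deranged: !11 = 14684570.
Total: 12 × 14684570 = 176214840.

176214840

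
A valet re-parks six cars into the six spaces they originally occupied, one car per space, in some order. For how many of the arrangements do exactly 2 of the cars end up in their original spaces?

135

Choose which 2 of the 6 are fixed: C(6,2) = 15.
The other 4 form a derangement: !4 = 9.
Total: 15 × 9 = 135.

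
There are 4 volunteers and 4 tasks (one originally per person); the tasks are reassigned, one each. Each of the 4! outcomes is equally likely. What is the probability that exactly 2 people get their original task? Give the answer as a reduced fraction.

1/4

Favorable outcomes: C(4,2)·!2 = 6·1 = 6.
Total outcomes: 4! = 24.
Probability = 6/24 = 1/4.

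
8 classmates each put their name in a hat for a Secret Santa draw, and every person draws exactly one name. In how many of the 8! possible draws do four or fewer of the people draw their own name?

# with exactly i fixed is C(8,i)·!(8-i); sum over i=0..4:
  i=0: C(8,0)·!8 = 1·14833 = 14833
  i=1: C(8,1)·!7 = 8·1854 = 14832
  i=2: C(8,2)·!6 = 28·265 = 7420
  i=3: C(8,3)·!5 = 56·44 = 2464
  i=4: C(8,4)·!4 = 70·9 = 630
Total = 40179.

40179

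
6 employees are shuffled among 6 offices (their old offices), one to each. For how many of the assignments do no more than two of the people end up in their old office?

664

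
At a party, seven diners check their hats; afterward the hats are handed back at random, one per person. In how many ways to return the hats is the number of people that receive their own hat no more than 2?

# with exactly i fixed is C(7,i)·!(7-i); sum over i=0..2:
  i=0: C(7,0)·!7 = 1·1854 = 1854
  i=1: C(7,1)·!6 = 7·265 = 1855
  i=2: C(7,2)·!5 = 21·44 = 924
Total = 4633.

4633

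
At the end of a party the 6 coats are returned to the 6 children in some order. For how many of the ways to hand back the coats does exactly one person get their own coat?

264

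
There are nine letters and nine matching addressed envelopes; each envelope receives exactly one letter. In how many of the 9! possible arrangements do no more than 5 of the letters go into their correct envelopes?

# with exactly i fixed is C(9,i)·!(9-i); sum over i=0..5:
  i=0: C(9,0)·!9 = 1·133496 = 133496
  i=1: C(9,1)·!8 = 9·14833 = 133497
  i=2: C(9,2)·!7 = 36·1854 = 66744
  i=3: C(9,3)·!6 = 84·265 = 22260
  i=4: C(9,4)·!5 = 126·44 = 5544
  i=5: C(9,5)·!4 = 126·9 = 1134
Total = 362675.

362675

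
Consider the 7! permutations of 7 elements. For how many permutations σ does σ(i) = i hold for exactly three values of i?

Pick the 3 fixed positions: C(7,3) = 35 ways.
The remaining 4 must be deranged: !4 = 9.
Total: 35 × 9 = 315.

315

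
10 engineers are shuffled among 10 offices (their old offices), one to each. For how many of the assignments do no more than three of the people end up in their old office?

3559886

Sum C(10,i)·!(10-i) for i = 0..3:
  i=0: C(10,0)·!10 = 1·1334961 = 1334961
  i=1: C(10,1)·!9 = 10·133496 = 1334960
  i=2: C(10,2)·!8 = 45·14833 = 667485
  i=3: C(10,3)·!7 = 120·1854 = 222480
Total = 3559886.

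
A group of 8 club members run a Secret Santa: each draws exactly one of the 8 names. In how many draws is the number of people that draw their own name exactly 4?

Choose which 4 of the 8 are fixed: C(8,4) = 70.
The remaining 4 must be deranged: !4 = 9.
Total: 70 × 9 = 630.

630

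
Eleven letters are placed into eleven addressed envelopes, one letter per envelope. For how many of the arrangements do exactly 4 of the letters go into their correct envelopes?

Choose which 4 of the 11 are fixed: C(11,4) = 330.
The other 7 form a derangement: !7 = 1854.
Total: 330 × 1854 = 611820.

611820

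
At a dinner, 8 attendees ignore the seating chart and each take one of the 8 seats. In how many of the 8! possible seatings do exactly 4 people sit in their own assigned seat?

Choose which 4 of the 8 are fixed: C(8,4) = 70.
The other 4 form a derangement: !4 = 9.
Total: 70 × 9 = 630.

630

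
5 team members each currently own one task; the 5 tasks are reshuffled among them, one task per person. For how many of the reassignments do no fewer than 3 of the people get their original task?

11

Sum C(5,i)·!(5-i) for i = 3..5:
  i=3: C(5,3)·!2 = 10·1 = 10
  i=4: C(5,4)·!1 = 5·0 = 0
  i=5: C(5,5)·!0 = 1·1 = 1
Total = 11.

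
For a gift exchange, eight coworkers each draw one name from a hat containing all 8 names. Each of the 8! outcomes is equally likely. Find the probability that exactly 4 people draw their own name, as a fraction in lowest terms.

1/64

Favorable outcomes: C(8,4)·!4 = 70·9 = 630.
Total outcomes: 8! = 40320.
Probability = 630/40320 = 1/64.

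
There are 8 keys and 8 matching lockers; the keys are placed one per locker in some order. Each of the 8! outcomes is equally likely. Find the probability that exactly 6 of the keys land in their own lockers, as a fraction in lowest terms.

Favorable outcomes: C(8,6)·!2 = 28·1 = 28.
Total outcomes: 8! = 40320.
Probability = 28/40320 = 1/1440.

1/1440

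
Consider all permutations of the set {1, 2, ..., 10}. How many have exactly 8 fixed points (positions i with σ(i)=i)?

45

Pick the 8 fixed positions: C(10,8) = 45 ways.
The other 2 form a derangement: !2 = 1.
Total: 45 × 1 = 45.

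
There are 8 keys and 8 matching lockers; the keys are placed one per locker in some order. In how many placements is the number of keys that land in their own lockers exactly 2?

7420

Pick the 2 fixed positions: C(8,2) = 28 ways.
The remaining 6 must be deranged: !6 = 265.
Total: 28 × 265 = 7420.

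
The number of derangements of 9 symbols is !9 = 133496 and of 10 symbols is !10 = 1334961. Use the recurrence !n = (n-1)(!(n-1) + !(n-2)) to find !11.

!11 = (11-1)·(!10 + !9) = 10·(1334961 + 133496) = 10·1468457 = 14684570.

14684570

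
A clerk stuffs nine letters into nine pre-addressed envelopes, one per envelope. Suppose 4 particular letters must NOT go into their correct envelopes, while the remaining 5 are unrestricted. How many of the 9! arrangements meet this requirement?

229080

Let A_j be the event that the j-th constrained one is fixed. By inclusion-exclusion over the 4 events:
Σ_{j=0}^{4} (-1)^j C(4,j)(9-j)!
= C(4,0)·9! - C(4,1)·8! + C(4,2)·7! - C(4,3)·6! + C(4,4)·5!
= 362880 - 161280 + 30240 - 2880 + 120
= 229080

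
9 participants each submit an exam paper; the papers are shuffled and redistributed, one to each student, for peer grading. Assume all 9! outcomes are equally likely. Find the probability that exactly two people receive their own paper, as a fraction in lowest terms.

103/560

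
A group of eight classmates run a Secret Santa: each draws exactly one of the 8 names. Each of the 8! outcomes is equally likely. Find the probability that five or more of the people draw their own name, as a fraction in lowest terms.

47/13440

Favorable outcomes: Σ_{i≥5} C(8,i)·!(8-i) = 56·2 + 28·1 + 8·0 + 1·1 = 141.
Total outcomes: 8! = 40320.
Probability = 141/40320 = 47/13440.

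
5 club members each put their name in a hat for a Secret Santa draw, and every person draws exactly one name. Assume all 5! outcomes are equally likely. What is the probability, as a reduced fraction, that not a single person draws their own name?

11/30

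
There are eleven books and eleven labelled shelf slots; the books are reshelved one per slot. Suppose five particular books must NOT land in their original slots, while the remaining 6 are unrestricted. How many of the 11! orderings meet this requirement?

25022880

Let A_j be the event that the j-th constrained one is fixed. By inclusion-exclusion over the 5 events:
Σ_{j=0}^{5} (-1)^j C(5,j)(11-j)!
= C(5,0)·11! - C(5,1)·10! + C(5,2)·9! - C(5,3)·8! + C(5,4)·7! - C(5,5)·6!
= 39916800 - 18144000 + 3628800 - 403200 + 25200 - 720
= 25022880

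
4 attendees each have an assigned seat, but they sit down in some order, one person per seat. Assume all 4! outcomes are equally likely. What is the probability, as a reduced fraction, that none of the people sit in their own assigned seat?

Favorable outcomes: !4 = 9.
Total outcomes: 4! = 24.
Probability = 9/24 = 3/8.

3/8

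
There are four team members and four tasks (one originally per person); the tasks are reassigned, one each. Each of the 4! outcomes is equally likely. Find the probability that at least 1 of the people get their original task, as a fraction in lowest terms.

Favorable outcomes: Σ_{i≥1} C(4,i)·!(4-i) = 4·2 + 6·1 + 4·0 + 1·1 = 15.
Total outcomes: 4! = 24.
Probability = 15/24 = 5/8.

5/8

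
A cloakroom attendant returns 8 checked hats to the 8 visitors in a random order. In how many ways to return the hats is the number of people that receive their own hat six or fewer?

40319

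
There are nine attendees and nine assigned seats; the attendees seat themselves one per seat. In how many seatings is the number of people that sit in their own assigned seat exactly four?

5544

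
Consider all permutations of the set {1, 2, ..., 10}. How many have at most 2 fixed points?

3337406

Sum C(10,i)·!(10-i) for i = 0..2:
  i=0: C(10,0)·!10 = 1·1334961 = 1334961
  i=1: C(10,1)·!9 = 10·133496 = 1334960
  i=2: C(10,2)·!8 = 45·14833 = 667485
Total = 3337406.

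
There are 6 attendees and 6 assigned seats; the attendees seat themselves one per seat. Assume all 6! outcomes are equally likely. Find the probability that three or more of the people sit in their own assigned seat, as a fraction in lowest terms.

7/90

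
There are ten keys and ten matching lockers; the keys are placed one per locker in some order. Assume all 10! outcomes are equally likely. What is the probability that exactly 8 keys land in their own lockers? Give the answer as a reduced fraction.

1/80640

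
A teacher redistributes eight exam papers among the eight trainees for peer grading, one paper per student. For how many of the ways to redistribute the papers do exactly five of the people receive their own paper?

Choose which 5 of the 8 are fixed: C(8,5) = 56.
The other 3 form a derangement: !3 = 2.
Total: 56 × 2 = 112.

112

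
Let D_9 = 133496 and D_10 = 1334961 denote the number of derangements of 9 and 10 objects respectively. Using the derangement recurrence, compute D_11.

D_11 = (11-1)·(D_10 + D_9) = 10·(1334961 + 133496) = 10·1468457 = 14684570.

14684570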